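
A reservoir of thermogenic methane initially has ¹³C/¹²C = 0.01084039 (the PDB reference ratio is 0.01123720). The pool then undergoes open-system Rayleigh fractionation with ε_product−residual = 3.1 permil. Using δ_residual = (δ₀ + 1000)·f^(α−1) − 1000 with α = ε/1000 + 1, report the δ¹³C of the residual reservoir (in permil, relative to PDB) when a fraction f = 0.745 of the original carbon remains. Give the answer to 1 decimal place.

-36.2 permil

δ₀ = (0.01084039/0.01123720 − 1)×1000 = (0.964688 − 1)×1000 = -35.312 permil
α − 1 = ε/1000 = 0.0031
f^(α−1) = 0.745^(0.0031) = 0.999088
δ_res = (-35.312 + 1000) × 0.999088 − 1000 = 963.808 − 1000 = -36.19 permil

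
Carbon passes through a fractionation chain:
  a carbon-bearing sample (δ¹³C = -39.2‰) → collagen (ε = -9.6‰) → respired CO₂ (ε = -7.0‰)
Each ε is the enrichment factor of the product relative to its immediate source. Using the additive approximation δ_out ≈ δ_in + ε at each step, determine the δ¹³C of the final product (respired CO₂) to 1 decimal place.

-55.8‰

step 1: δ ≈ -39.2 + (-9.6) = -48.8‰
step 2: δ ≈ -48.8 + (-7.0) = -55.8‰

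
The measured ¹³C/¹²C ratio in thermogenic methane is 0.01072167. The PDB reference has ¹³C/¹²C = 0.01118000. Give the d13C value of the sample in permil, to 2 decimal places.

-41.00 permil

d13C = (R_sample / R_standard − 1) × 1000
R_sample / R_standard = 0.01072167 / 0.01118000 = 0.959004
d13C = (0.959004 − 1) × 1000 = -40.996 permil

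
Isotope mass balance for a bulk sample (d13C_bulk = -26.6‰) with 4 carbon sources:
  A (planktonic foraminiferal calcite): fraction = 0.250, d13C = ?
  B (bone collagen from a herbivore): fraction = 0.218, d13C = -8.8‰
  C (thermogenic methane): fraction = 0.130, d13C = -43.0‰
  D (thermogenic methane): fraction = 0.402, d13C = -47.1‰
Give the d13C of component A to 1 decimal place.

-0.6‰

Isotope mass balance: δ_bulk = Σ fᵢ·δᵢ.
-26.6 = 0.250×δ_A + 0.218×(-8.8) + 0.130×(-43.0) + 0.402×(-47.1)
0.250·δ_A = -26.6 − (-26.443) = -0.157
δ_A = -0.157 / 0.250 = -0.63‰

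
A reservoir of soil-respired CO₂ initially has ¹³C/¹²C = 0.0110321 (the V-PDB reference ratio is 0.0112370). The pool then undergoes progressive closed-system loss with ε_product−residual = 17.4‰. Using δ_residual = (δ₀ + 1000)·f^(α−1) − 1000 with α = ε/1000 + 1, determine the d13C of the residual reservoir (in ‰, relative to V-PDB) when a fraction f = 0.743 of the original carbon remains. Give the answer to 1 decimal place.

δ₀ = (0.0110321/0.0112370 − 1)×1000 = (0.981766 − 1)×1000 = -18.234‰
α − 1 = ε/1000 = 0.0174
f^(α−1) = 0.743^(0.0174) = 0.994845
δ_res = (-18.234 + 1000) × 0.994845 − 1000 = 976.704 − 1000 = -23.30‰

-23.3‰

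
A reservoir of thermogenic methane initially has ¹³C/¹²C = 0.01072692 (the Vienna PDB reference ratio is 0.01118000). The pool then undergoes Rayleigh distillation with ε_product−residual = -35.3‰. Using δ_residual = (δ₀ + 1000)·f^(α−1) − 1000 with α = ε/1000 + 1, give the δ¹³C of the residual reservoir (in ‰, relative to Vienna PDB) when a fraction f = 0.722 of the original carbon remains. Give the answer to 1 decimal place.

δ₀ = (0.01072692/0.01118000 − 1)×1000 = (0.959474 − 1)×1000 = -40.526‰
α − 1 = ε/1000 = -0.0353
f^(α−1) = 0.722^(-0.0353) = 1.011565
δ_res = (-40.526 + 1000) × 1.011565 − 1000 = 970.570 − 1000 = -29.43‰

-29.4‰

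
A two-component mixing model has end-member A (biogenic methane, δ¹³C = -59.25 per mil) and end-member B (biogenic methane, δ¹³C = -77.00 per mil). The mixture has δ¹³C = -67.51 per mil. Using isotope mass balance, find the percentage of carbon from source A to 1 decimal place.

53.5%

δ_mix = f_A·δ_A + (1 − f_A)·δ_B  ⇒  f_A = (δ_mix − δ_B)/(δ_A − δ_B)
f_A = (-67.51 − (-77.00)) / (-59.25 − (-77.00))
f_A = 9.49 / 17.75 = 0.5346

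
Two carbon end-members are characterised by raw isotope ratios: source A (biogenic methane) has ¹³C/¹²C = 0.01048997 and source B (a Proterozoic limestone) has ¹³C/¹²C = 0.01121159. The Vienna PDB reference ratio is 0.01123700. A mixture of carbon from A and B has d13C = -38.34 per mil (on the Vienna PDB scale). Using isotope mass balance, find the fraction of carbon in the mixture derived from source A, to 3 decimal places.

δ_A = (0.01048997/0.01123700 − 1)×1000 = (0.933521 − 1)×1000 = -66.479 per mil
δ_B = (0.01121159/0.01123700 − 1)×1000 = (0.997739 − 1)×1000 = -2.261 per mil
f_A = (δ_mix − δ_B)/(δ_A − δ_B) = (-38.34 − (-2.261))/(-66.479 − (-2.261))
f_A = -36.079 / -64.218 = 0.5618

0.562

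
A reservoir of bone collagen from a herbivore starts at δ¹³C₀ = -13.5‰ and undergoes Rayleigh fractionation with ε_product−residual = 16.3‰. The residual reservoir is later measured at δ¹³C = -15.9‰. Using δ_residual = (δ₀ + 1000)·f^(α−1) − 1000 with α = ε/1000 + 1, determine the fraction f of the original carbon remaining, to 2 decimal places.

α − 1 = ε/1000 = 0.0163
(δ_res + 1000)/(δ₀ + 1000) = (-15.9 + 1000)/(-13.5 + 1000) = 984.1/986.5 = 0.997567
f = 0.997567^(1/0.0163) = exp(ln(0.997567)/0.0163) = exp(-0.00244/0.0163)
f = exp(-0.1494) = 0.8612

0.86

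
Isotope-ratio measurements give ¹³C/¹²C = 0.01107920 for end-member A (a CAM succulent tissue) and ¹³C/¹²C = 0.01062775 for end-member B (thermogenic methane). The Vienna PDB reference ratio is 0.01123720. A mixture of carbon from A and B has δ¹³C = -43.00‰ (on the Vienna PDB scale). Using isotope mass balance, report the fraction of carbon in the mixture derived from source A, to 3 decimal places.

0.280

δ_A = (0.01107920/0.01123720 − 1)×1000 = (0.985940 − 1)×1000 = -14.060‰
δ_B = (0.01062775/0.01123720 − 1)×1000 = (0.945765 − 1)×1000 = -54.235‰
f_A = (δ_mix − δ_B)/(δ_A − δ_B) = (-43.00 − (-54.235))/(-14.060 − (-54.235))
f_A = 11.235 / 40.175 = 0.2797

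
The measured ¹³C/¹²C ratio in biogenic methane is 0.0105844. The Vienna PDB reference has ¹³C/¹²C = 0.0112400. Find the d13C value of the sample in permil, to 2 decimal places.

-58.33 permil

d13C = (R_sample / R_standard − 1) × 1000
R_sample / R_standard = 0.0105844 / 0.0112400 = 0.941673
d13C = (0.941673 − 1) × 1000 = -58.327 permil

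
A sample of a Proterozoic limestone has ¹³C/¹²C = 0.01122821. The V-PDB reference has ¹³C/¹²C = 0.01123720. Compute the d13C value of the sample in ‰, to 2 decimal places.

-0.80‰

d13C = (R_sample / R_standard − 1) × 1000
R_sample / R_standard = 0.01122821 / 0.01123720 = 0.999200
d13C = (0.999200 − 1) × 1000 = -0.800‰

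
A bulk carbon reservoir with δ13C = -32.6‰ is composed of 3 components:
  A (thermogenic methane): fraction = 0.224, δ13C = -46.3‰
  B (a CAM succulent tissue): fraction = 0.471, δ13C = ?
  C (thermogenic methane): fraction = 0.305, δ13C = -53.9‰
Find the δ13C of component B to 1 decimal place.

Isotope mass balance: δ_bulk = Σ fᵢ·δᵢ.
-32.6 = 0.224×(-46.3) + 0.471×δ_B + 0.305×(-53.9)
0.471·δ_B = -32.6 − (-26.811) = -5.789
δ_B = -5.789 / 0.471 = -12.29‰

-12.3‰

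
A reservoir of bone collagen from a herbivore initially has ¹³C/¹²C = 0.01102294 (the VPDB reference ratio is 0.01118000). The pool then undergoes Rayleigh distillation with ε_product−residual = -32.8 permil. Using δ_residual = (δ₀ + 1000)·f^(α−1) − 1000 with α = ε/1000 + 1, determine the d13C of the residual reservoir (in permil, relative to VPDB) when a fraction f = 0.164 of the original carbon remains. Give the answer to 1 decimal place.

46.2 permil

δ₀ = (0.01102294/0.01118000 − 1)×1000 = (0.985952 − 1)×1000 = -14.048 permil
α − 1 = ε/1000 = -0.0328
f^(α−1) = 0.164^(-0.0328) = 1.061092
δ_res = (-14.048 + 1000) × 1.061092 − 1000 = 1046.186 − 1000 = 46.19 permil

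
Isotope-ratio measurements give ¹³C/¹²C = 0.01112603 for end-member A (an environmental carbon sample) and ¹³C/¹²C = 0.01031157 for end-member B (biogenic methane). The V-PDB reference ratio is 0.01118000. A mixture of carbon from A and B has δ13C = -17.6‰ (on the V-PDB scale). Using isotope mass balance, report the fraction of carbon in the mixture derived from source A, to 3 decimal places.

δ_A = (0.01112603/0.01118000 − 1)×1000 = (0.995173 − 1)×1000 = -4.827‰
δ_B = (0.01031157/0.01118000 − 1)×1000 = (0.922323 − 1)×1000 = -77.677‰
f_A = (δ_mix − δ_B)/(δ_A − δ_B) = (-17.6 − (-77.677))/(-4.827 − (-77.677))
f_A = 60.077 / 72.850 = 0.8247

0.825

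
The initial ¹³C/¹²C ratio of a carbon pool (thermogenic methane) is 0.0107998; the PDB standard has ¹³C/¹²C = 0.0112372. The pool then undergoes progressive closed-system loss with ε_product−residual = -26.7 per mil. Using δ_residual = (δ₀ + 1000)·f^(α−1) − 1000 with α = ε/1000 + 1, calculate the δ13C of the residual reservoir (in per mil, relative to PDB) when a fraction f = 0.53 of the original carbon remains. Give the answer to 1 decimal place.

δ₀ = (0.0107998/0.0112372 − 1)×1000 = (0.961076 − 1)×1000 = -38.924 per mil
α − 1 = ε/1000 = -0.0267
f^(α−1) = 0.53^(-0.0267) = 1.017096
δ_res = (-38.924 + 1000) × 1.017096 − 1000 = 977.506 − 1000 = -22.49 per mil

-22.5 per mil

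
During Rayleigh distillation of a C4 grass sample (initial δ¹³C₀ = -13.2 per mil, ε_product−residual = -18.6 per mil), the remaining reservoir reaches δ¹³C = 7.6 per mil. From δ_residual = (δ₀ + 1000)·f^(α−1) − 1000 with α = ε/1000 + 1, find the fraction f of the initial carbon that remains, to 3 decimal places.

0.326

α − 1 = ε/1000 = -0.0186
(δ_res + 1000)/(δ₀ + 1000) = (7.6 + 1000)/(-13.2 + 1000) = 1007.6/986.8 = 1.021078
f = 1.021078^(1/-0.0186) = exp(ln(1.021078)/-0.0186) = exp(0.02086/-0.0186)
f = exp(-1.1215) = 0.3258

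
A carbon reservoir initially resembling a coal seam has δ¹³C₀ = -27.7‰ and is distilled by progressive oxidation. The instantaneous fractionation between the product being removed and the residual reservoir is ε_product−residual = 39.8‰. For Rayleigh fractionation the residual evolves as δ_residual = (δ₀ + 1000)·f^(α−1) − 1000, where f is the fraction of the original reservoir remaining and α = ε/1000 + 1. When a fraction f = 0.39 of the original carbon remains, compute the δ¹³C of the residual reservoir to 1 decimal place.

-63.5‰

Rayleigh residual: δ_res = (δ₀ + 1000)·f^(α−1) − 1000
α = ε/1000 + 1 = 1.03980, so α − 1 = 0.03980
f^(α−1) = 0.39^(0.03980) = 0.963218
δ_res = (-27.7 + 1000) × 0.963218 − 1000 = 936.536 − 1000 = -63.46‰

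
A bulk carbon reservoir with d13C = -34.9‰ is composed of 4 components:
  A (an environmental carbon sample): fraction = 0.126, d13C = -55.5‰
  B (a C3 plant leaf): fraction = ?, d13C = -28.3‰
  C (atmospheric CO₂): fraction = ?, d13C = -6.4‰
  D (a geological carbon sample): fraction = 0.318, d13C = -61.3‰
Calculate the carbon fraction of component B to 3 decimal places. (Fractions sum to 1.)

0.222

Let f_B and f_C be the unknown fractions; fractions sum to 1 so f_B + f_C = 0.556.
Mass balance: Σ fᵢ·δᵢ = δ_bulk ⇒ f_B·(-28.3) + f_C·(-6.4) = -34.9 − (-26.486) = -8.414
Substitute f_C = 0.556 − f_B:
f_B·(-28.3 − -6.4) = -8.414 − 0.556×(-6.4) = -4.855
f_B = -4.855 / -21.9 = 0.2217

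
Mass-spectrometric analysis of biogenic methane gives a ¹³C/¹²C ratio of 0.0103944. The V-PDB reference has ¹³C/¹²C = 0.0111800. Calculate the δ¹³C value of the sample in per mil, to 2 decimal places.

δ¹³C = (R_sample / R_standard − 1) × 1000
R_sample / R_standard = 0.0103944 / 0.0111800 = 0.929732
δ¹³C = (0.929732 − 1) × 1000 = -70.268 per mil

-70.27 per mil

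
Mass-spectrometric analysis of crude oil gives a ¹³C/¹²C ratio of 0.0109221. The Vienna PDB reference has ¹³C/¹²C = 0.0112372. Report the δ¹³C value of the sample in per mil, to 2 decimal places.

δ¹³C = (R_sample / R_standard − 1) × 1000
R_sample / R_standard = 0.0109221 / 0.0112372 = 0.971959
δ¹³C = (0.971959 − 1) × 1000 = -28.041 per mil

-28.04 per mil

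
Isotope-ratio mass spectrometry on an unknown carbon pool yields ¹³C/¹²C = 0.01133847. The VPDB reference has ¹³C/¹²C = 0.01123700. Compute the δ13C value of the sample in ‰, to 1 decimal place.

9.0‰

δ13C = (R_sample / R_standard − 1) × 1000
R_sample / R_standard = 0.01133847 / 0.01123700 = 1.009030
δ13C = (1.009030 − 1) × 1000 = 9.03‰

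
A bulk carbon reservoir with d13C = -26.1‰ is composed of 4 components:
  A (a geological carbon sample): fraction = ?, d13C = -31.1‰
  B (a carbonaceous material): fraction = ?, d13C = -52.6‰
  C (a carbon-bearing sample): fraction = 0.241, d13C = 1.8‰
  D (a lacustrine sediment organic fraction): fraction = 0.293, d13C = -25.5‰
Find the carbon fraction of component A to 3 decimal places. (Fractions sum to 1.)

Let f_A and f_B be the unknown fractions; fractions sum to 1 so f_A + f_B = 0.466.
Mass balance: Σ fᵢ·δᵢ = δ_bulk ⇒ f_A·(-31.1) + f_B·(-52.6) = -26.1 − (-7.038) = -19.062
Substitute f_B = 0.466 − f_A:
f_A·(-31.1 − -52.6) = -19.062 − 0.466×(-52.6) = 5.449
f_A = 5.449 / 21.5 = 0.2535

0.253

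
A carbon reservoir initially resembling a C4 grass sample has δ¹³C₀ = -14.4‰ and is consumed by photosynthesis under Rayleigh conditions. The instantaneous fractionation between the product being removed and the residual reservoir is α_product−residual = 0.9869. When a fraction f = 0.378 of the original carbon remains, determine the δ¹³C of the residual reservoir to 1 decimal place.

-1.8‰

Rayleigh residual: δ_res = (δ₀ + 1000)·f^(α−1) − 1000
α − 1 = -0.01310
f^(α−1) = 0.378^(-0.01310) = 1.012826
δ_res = (-14.4 + 1000) × 1.012826 − 1000 = 998.241 − 1000 = -1.76‰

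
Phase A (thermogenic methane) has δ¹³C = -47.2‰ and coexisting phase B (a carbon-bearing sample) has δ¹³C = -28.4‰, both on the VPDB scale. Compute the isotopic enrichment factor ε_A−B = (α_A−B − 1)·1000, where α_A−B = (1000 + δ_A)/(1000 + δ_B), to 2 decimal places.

α_A−B = (1000 + -47.2) / (1000 + -28.4) = 952.8 / 971.6 = 0.980650
ε_A−B = (0.980650 − 1) × 1000 = -19.350‰
(The approximation ε ≈ δ_A − δ_B would give -18.8‰.)

-19.35‰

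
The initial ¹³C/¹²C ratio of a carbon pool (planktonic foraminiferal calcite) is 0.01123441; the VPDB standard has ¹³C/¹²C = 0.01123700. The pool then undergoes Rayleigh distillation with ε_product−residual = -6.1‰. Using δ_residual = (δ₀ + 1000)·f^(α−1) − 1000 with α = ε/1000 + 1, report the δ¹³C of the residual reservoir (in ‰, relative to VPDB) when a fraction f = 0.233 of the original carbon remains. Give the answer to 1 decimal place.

8.7‰

δ₀ = (0.01123441/0.01123700 − 1)×1000 = (0.999770 − 1)×1000 = -0.230‰
α − 1 = ε/1000 = -0.0061
f^(α−1) = 0.233^(-0.0061) = 1.008926
δ_res = (-0.230 + 1000) × 1.008926 − 1000 = 1008.693 − 1000 = 8.69‰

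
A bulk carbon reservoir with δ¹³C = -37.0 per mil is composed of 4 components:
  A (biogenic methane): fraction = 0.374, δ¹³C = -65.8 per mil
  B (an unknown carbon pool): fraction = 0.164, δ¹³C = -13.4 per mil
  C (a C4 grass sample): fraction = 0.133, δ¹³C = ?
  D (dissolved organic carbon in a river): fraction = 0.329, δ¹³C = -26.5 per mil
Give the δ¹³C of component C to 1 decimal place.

Isotope mass balance: δ_bulk = Σ fᵢ·δᵢ.
-37.0 = 0.374×(-65.8) + 0.164×(-13.4) + 0.133×δ_C + 0.329×(-26.5)
0.133·δ_C = -37.0 − (-35.525) = -1.475
δ_C = -1.475 / 0.133 = -11.09 per mil

-11.1 per mil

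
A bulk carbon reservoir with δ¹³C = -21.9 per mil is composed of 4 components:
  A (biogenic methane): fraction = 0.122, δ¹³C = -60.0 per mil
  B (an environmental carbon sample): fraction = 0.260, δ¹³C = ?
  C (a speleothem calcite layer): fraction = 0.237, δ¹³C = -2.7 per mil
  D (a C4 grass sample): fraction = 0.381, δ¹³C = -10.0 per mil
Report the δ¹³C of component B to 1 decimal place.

Isotope mass balance: δ_bulk = Σ fᵢ·δᵢ.
-21.9 = 0.122×(-60.0) + 0.260×δ_B + 0.237×(-2.7) + 0.381×(-10.0)
0.260·δ_B = -21.9 − (-11.770) = -10.130
δ_B = -10.130 / 0.260 = -38.96 per mil

-39.0 per mil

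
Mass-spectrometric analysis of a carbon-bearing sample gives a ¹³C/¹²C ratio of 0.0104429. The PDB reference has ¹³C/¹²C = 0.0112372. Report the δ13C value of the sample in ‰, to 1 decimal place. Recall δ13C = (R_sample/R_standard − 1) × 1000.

δ13C = (R_sample / R_standard − 1) × 1000
R_sample / R_standard = 0.0104429 / 0.0112372 = 0.929315
δ13C = (0.929315 − 1) × 1000 = -70.68‰

-70.7‰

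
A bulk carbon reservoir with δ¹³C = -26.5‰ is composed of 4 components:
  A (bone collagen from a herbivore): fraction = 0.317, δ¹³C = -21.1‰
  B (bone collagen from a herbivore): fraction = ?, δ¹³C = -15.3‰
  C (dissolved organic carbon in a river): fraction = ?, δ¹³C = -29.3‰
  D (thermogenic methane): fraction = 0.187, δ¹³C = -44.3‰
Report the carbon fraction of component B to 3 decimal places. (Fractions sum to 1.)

Let f_B and f_C be the unknown fractions; fractions sum to 1 so f_B + f_C = 0.496.
Mass balance: Σ fᵢ·δᵢ = δ_bulk ⇒ f_B·(-15.3) + f_C·(-29.3) = -26.5 − (-14.973) = -11.527
Substitute f_C = 0.496 − f_B:
f_B·(-15.3 − -29.3) = -11.527 − 0.496×(-29.3) = 3.006
f_B = 3.006 / 14.0 = 0.2147

0.215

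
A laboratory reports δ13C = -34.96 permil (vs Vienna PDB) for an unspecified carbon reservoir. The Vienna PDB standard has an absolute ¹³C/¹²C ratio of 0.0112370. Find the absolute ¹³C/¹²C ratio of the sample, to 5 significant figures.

0.010844

R_sample = R_standard × (δ13C/1000 + 1)
R_sample = 0.0112370 × (-34.96/1000 + 1) = 0.0112370 × 0.965040
R_sample = 0.0108442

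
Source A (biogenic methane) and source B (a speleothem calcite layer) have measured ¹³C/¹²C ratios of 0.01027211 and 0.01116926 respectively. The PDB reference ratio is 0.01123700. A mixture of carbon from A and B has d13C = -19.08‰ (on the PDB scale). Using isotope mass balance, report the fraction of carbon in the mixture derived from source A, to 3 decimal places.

0.163

δ_A = (0.01027211/0.01123700 − 1)×1000 = (0.914133 − 1)×1000 = -85.867‰
δ_B = (0.01116926/0.01123700 − 1)×1000 = (0.993972 − 1)×1000 = -6.028‰
f_A = (δ_mix − δ_B)/(δ_A − δ_B) = (-19.08 − (-6.028))/(-85.867 − (-6.028))
f_A = -13.052 / -79.839 = 0.1635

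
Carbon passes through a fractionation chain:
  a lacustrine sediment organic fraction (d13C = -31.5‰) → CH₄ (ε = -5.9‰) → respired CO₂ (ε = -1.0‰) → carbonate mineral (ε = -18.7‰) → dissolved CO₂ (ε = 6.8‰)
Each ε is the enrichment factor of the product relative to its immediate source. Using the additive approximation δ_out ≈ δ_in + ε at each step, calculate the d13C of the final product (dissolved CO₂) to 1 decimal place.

step 1: δ ≈ -31.5 + (-5.9) = -37.4‰
step 2: δ ≈ -37.4 + (-1.0) = -38.4‰
step 3: δ ≈ -38.4 + (-18.7) = -57.1‰
step 4: δ ≈ -57.1 + (6.8) = -50.3‰

-50.3‰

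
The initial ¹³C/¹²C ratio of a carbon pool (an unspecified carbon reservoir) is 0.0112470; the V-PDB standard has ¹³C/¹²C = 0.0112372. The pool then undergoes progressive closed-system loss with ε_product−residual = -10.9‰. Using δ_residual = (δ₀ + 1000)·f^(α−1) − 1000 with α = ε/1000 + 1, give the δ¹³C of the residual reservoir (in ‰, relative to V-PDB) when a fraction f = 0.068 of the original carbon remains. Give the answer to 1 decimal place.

30.6‰

δ₀ = (0.0112470/0.0112372 − 1)×1000 = (1.000872 − 1)×1000 = 0.872‰
α − 1 = ε/1000 = -0.0109
f^(α−1) = 0.068^(-0.0109) = 1.029735
δ_res = (0.872 + 1000) × 1.029735 − 1000 = 1030.633 − 1000 = 30.63‰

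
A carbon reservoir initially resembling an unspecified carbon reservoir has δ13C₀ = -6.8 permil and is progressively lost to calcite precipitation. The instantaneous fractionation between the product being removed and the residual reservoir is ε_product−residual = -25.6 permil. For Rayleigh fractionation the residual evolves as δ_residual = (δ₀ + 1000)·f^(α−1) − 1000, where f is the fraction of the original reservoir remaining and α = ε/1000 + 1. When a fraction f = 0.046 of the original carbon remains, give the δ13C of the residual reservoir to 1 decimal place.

Rayleigh residual: δ_res = (δ₀ + 1000)·f^(α−1) − 1000
α = ε/1000 + 1 = 0.97440, so α − 1 = -0.02560
f^(α−1) = 0.046^(-0.02560) = 1.082015
δ_res = (-6.8 + 1000) × 1.082015 − 1000 = 1074.658 − 1000 = 74.66 permil

74.7 permil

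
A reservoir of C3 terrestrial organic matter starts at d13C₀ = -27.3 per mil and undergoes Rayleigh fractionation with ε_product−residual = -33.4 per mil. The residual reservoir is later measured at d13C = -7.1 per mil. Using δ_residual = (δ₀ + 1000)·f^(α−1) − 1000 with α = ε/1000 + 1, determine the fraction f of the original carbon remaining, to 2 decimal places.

0.54

α − 1 = ε/1000 = -0.0334
(δ_res + 1000)/(δ₀ + 1000) = (-7.1 + 1000)/(-27.3 + 1000) = 992.9/972.7 = 1.020767
f = 1.020767^(1/-0.0334) = exp(ln(1.020767)/-0.0334) = exp(0.02055/-0.0334)
f = exp(-0.6154) = 0.5404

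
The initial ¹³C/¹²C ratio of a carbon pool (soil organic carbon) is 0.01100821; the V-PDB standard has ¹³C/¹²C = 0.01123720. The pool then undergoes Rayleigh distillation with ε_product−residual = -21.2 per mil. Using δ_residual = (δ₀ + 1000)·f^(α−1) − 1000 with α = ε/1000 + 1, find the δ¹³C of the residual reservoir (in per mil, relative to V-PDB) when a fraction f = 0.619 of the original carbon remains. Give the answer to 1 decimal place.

δ₀ = (0.01100821/0.01123720 − 1)×1000 = (0.979622 − 1)×1000 = -20.378 per mil
α − 1 = ε/1000 = -0.0212
f^(α−1) = 0.619^(-0.0212) = 1.010220
δ_res = (-20.378 + 1000) × 1.010220 − 1000 = 989.634 − 1000 = -10.37 per mil

-10.4 per mil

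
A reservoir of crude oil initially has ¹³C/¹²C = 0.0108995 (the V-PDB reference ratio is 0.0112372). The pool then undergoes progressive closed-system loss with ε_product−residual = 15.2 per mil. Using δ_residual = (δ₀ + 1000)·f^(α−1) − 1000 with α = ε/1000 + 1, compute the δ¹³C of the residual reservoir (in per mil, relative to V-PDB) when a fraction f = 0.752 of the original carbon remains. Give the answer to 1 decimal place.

δ₀ = (0.0108995/0.0112372 − 1)×1000 = (0.969948 − 1)×1000 = -30.052 per mil
α − 1 = ε/1000 = 0.0152
f^(α−1) = 0.752^(0.0152) = 0.995677
δ_res = (-30.052 + 1000) × 0.995677 − 1000 = 965.755 − 1000 = -34.24 per mil

-34.2 per mil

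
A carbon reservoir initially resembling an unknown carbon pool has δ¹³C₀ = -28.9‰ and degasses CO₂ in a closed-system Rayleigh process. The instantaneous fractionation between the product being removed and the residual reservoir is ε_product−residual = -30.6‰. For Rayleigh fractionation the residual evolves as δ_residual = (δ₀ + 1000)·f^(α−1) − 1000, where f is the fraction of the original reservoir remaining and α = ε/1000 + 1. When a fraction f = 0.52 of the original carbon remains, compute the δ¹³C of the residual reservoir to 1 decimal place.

Rayleigh residual: δ_res = (δ₀ + 1000)·f^(α−1) − 1000
α = ε/1000 + 1 = 0.96940, so α − 1 = -0.03060
f^(α−1) = 0.52^(-0.03060) = 1.020212
δ_res = (-28.9 + 1000) × 1.020212 − 1000 = 990.728 − 1000 = -9.27‰

-9.3‰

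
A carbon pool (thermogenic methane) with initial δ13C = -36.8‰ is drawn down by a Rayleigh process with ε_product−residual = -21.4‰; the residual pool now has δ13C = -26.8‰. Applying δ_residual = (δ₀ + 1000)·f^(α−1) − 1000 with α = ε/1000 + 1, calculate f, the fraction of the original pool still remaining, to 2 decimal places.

0.62

α − 1 = ε/1000 = -0.0214
(δ_res + 1000)/(δ₀ + 1000) = (-26.8 + 1000)/(-36.8 + 1000) = 973.2/963.2 = 1.010382
f = 1.010382^(1/-0.0214) = exp(ln(1.010382)/-0.0214) = exp(0.01033/-0.0214)
f = exp(-0.4826) = 0.6172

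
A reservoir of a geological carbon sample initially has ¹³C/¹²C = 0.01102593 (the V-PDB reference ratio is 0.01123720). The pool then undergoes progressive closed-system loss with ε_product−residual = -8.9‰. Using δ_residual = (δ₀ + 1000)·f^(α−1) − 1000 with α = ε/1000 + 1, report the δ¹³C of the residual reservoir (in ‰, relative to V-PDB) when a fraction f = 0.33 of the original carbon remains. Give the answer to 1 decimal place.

-9.1‰

δ₀ = (0.01102593/0.01123720 − 1)×1000 = (0.981199 − 1)×1000 = -18.801‰
α − 1 = ε/1000 = -0.0089
f^(α−1) = 0.33^(-0.0089) = 1.009916
δ_res = (-18.801 + 1000) × 1.009916 − 1000 = 990.929 − 1000 = -9.07‰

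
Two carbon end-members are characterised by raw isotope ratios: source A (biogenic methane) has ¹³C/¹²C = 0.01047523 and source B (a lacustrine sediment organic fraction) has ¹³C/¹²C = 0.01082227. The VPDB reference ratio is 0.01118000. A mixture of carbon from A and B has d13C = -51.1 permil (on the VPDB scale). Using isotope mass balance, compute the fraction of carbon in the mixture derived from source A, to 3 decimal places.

0.615

δ_A = (0.01047523/0.01118000 − 1)×1000 = (0.936962 − 1)×1000 = -63.038 permil
δ_B = (0.01082227/0.01118000 − 1)×1000 = (0.968003 − 1)×1000 = -31.997 permil
f_A = (δ_mix − δ_B)/(δ_A − δ_B) = (-51.1 − (-31.997))/(-63.038 − (-31.997))
f_A = -19.103 / -31.041 = 0.6154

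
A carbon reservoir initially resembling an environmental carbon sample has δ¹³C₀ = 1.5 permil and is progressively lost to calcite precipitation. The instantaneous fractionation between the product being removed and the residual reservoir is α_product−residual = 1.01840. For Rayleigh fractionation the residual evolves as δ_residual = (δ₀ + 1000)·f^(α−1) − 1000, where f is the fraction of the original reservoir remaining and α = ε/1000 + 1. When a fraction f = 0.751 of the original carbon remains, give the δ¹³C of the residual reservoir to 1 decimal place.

-3.8 permil

Rayleigh residual: δ_res = (δ₀ + 1000)·f^(α−1) − 1000
α − 1 = 0.01840
f^(α−1) = 0.751^(0.01840) = 0.994745
δ_res = (1.5 + 1000) × 0.994745 − 1000 = 996.237 − 1000 = -3.76 permil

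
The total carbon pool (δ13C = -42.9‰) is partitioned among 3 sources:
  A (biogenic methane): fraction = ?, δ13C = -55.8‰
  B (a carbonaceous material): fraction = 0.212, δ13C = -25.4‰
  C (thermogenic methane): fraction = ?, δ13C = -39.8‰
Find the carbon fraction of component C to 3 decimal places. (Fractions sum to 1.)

Let f_C and f_A be the unknown fractions; fractions sum to 1 so f_C + f_A = 0.788.
Mass balance: Σ fᵢ·δᵢ = δ_bulk ⇒ f_C·(-39.8) + f_A·(-55.8) = -42.9 − (-5.385) = -37.515
Substitute f_A = 0.788 − f_C:
f_C·(-39.8 − -55.8) = -37.515 − 0.788×(-55.8) = 6.455
f_C = 6.455 / 16.0 = 0.4034

0.403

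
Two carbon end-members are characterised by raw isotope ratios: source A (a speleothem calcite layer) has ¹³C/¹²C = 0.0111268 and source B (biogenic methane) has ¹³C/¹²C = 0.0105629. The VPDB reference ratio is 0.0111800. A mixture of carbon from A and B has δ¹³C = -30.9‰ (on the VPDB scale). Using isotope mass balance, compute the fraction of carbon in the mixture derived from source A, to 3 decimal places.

δ_A = (0.0111268/0.0111800 − 1)×1000 = (0.995242 − 1)×1000 = -4.758‰
δ_B = (0.0105629/0.0111800 − 1)×1000 = (0.944803 − 1)×1000 = -55.197‰
f_A = (δ_mix − δ_B)/(δ_A − δ_B) = (-30.9 − (-55.197))/(-4.758 − (-55.197))
f_A = 24.297 / 50.438 = 0.4817

0.482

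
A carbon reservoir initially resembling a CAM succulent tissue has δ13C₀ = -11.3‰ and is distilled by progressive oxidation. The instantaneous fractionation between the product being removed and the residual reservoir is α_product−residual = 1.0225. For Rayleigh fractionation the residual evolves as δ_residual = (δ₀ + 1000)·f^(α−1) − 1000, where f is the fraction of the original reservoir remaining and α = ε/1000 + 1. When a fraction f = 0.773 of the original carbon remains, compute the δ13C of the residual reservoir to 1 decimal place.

-17.0‰

Rayleigh residual: δ_res = (δ₀ + 1000)·f^(α−1) − 1000
α − 1 = 0.02250
f^(α−1) = 0.773^(0.02250) = 0.994224
δ_res = (-11.3 + 1000) × 0.994224 − 1000 = 982.989 − 1000 = -17.01‰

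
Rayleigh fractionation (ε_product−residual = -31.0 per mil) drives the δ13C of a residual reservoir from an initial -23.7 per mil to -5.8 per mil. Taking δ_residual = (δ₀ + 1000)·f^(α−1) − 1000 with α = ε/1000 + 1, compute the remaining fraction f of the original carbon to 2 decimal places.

α − 1 = ε/1000 = -0.0310
(δ_res + 1000)/(δ₀ + 1000) = (-5.8 + 1000)/(-23.7 + 1000) = 994.2/976.3 = 1.018335
f = 1.018335^(1/-0.0310) = exp(ln(1.018335)/-0.0310) = exp(0.01817/-0.0310)
f = exp(-0.5861) = 0.5565

0.56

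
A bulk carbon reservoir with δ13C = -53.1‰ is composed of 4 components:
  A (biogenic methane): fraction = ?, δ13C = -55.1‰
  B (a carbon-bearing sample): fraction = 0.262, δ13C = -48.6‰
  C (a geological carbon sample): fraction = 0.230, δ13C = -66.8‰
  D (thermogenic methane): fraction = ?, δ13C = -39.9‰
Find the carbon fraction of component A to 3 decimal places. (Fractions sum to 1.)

Let f_A and f_D be the unknown fractions; fractions sum to 1 so f_A + f_D = 0.508.
Mass balance: Σ fᵢ·δᵢ = δ_bulk ⇒ f_A·(-55.1) + f_D·(-39.9) = -53.1 − (-28.097) = -25.003
Substitute f_D = 0.508 − f_A:
f_A·(-55.1 − -39.9) = -25.003 − 0.508×(-39.9) = -4.734
f_A = -4.734 / -15.2 = 0.3114

0.311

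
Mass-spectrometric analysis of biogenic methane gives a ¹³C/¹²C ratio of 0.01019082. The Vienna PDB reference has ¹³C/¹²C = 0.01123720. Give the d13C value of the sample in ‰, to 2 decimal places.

-93.12‰

d13C = (R_sample / R_standard − 1) × 1000
R_sample / R_standard = 0.01019082 / 0.01123720 = 0.906882
d13C = (0.906882 − 1) × 1000 = -93.118‰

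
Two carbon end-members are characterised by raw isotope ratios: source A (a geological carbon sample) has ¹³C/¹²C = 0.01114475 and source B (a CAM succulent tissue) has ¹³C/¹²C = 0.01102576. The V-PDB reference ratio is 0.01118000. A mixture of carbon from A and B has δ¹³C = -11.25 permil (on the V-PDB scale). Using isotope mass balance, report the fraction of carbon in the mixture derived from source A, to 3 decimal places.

δ_A = (0.01114475/0.01118000 − 1)×1000 = (0.996847 − 1)×1000 = -3.153 permil
δ_B = (0.01102576/0.01118000 − 1)×1000 = (0.986204 − 1)×1000 = -13.796 permil
f_A = (δ_mix − δ_B)/(δ_A − δ_B) = (-11.25 − (-13.796))/(-3.153 − (-13.796))
f_A = 2.546 / 10.643 = 0.2392

0.239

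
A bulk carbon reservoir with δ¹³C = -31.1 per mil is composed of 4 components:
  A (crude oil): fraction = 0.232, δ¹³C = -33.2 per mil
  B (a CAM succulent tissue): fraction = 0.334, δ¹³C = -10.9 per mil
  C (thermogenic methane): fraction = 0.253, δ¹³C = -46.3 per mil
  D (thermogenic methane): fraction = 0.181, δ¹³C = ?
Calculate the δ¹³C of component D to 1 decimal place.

Isotope mass balance: δ_bulk = Σ fᵢ·δᵢ.
-31.1 = 0.232×(-33.2) + 0.334×(-10.9) + 0.253×(-46.3) + 0.181×δ_D
0.181·δ_D = -31.1 − (-23.057) = -8.043
δ_D = -8.043 / 0.181 = -44.44 per mil

-44.4 per mil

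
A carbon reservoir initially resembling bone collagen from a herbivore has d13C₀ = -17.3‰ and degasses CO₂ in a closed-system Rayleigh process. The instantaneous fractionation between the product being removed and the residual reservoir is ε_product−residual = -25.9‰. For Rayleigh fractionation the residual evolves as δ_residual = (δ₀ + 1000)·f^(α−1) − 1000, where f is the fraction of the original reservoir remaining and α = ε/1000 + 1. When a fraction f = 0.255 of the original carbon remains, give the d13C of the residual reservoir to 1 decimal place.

Rayleigh residual: δ_res = (δ₀ + 1000)·f^(α−1) − 1000
α = ε/1000 + 1 = 0.97410, so α − 1 = -0.02590
f^(α−1) = 0.255^(-0.02590) = 1.036026
δ_res = (-17.3 + 1000) × 1.036026 − 1000 = 1018.103 − 1000 = 18.10‰

18.1‰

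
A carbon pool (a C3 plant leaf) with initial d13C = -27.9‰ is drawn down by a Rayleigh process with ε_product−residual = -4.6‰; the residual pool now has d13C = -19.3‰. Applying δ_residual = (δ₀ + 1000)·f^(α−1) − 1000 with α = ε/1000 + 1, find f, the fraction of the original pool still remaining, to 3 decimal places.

α − 1 = ε/1000 = -0.0046
(δ_res + 1000)/(δ₀ + 1000) = (-19.3 + 1000)/(-27.9 + 1000) = 980.7/972.1 = 1.008847
f = 1.008847^(1/-0.0046) = exp(ln(1.008847)/-0.0046) = exp(0.00881/-0.0046)
f = exp(-1.9148) = 0.1474

0.147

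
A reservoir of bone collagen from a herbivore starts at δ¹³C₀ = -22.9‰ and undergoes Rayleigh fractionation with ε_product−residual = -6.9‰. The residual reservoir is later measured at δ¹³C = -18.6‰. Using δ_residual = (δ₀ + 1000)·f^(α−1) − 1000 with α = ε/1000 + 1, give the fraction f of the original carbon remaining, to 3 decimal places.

α − 1 = ε/1000 = -0.0069
(δ_res + 1000)/(δ₀ + 1000) = (-18.6 + 1000)/(-22.9 + 1000) = 981.4/977.1 = 1.004401
f = 1.004401^(1/-0.0069) = exp(ln(1.004401)/-0.0069) = exp(0.00439/-0.0069)
f = exp(-0.6364) = 0.5292

0.529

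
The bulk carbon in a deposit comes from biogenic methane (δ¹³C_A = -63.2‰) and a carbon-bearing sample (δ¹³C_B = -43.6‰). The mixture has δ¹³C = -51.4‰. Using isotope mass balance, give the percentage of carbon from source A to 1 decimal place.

δ_mix = f_A·δ_A + (1 − f_A)·δ_B  ⇒  f_A = (δ_mix − δ_B)/(δ_A − δ_B)
f_A = (-51.4 − (-43.6)) / (-63.2 − (-43.6))
f_A = -7.8 / -19.6 = 0.3980

39.8%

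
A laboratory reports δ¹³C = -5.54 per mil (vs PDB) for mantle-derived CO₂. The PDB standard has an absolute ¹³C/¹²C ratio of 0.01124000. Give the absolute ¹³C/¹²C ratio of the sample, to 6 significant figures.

0.0111777

R_sample = R_standard × (δ¹³C/1000 + 1)
R_sample = 0.01124000 × (-5.54/1000 + 1) = 0.01124000 × 0.994460
R_sample = 0.0111777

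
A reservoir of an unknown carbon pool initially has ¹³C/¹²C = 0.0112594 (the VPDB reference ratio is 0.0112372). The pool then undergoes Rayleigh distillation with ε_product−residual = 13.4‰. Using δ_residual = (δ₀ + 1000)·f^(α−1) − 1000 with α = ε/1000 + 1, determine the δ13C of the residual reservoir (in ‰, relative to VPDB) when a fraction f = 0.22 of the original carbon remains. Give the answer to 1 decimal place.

δ₀ = (0.0112594/0.0112372 − 1)×1000 = (1.001976 − 1)×1000 = 1.976‰
α − 1 = ε/1000 = 0.0134
f^(α−1) = 0.22^(0.0134) = 0.979915
δ_res = (1.976 + 1000) × 0.979915 − 1000 = 981.851 − 1000 = -18.15‰

-18.1‰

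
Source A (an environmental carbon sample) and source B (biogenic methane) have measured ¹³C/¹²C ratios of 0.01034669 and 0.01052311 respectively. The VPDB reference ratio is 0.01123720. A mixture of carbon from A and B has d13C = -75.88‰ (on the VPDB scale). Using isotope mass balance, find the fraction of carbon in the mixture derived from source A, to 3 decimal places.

0.786

δ_A = (0.01034669/0.01123720 − 1)×1000 = (0.920753 − 1)×1000 = -79.247‰
δ_B = (0.01052311/0.01123720 − 1)×1000 = (0.936453 − 1)×1000 = -63.547‰
f_A = (δ_mix − δ_B)/(δ_A − δ_B) = (-75.88 − (-63.547))/(-79.247 − (-63.547))
f_A = -12.333 / -15.700 = 0.7856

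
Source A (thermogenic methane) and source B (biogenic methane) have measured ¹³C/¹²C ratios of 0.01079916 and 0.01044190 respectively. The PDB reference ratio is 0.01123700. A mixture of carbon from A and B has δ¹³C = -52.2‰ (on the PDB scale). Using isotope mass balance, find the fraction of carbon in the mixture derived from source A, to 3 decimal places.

δ_A = (0.01079916/0.01123700 − 1)×1000 = (0.961036 − 1)×1000 = -38.964‰
δ_B = (0.01044190/0.01123700 − 1)×1000 = (0.929243 − 1)×1000 = -70.757‰
f_A = (δ_mix − δ_B)/(δ_A − δ_B) = (-52.2 − (-70.757))/(-38.964 − (-70.757))
f_A = 18.557 / 31.793 = 0.5837

0.584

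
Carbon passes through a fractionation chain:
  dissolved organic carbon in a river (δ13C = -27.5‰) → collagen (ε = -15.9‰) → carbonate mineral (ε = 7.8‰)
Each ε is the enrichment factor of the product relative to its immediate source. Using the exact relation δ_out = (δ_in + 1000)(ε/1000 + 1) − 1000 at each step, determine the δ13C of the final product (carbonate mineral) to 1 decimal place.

step 1: δ = (-27.50 + 1000)·(-15.9/1000 + 1) − 1000 = -42.96‰
step 2: δ = (-42.96 + 1000)·(7.8/1000 + 1) − 1000 = -35.50‰

-35.5‰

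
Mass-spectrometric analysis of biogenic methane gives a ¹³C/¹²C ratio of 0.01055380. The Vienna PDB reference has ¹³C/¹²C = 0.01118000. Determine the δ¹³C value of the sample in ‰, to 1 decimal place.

δ¹³C = (R_sample / R_standard − 1) × 1000
R_sample / R_standard = 0.01055380 / 0.01118000 = 0.943989
δ¹³C = (0.943989 − 1) × 1000 = -56.01‰

-56.0‰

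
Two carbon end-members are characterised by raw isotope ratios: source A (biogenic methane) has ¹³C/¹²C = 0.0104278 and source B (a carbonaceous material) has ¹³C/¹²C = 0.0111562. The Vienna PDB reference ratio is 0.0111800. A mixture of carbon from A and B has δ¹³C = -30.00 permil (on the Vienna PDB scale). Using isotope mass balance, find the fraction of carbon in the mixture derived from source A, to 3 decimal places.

0.428

δ_A = (0.0104278/0.0111800 − 1)×1000 = (0.932719 − 1)×1000 = -67.281 permil
δ_B = (0.0111562/0.0111800 − 1)×1000 = (0.997871 − 1)×1000 = -2.129 permil
f_A = (δ_mix − δ_B)/(δ_A − δ_B) = (-30.00 − (-2.129))/(-67.281 − (-2.129))
f_A = -27.871 / -65.152 = 0.4278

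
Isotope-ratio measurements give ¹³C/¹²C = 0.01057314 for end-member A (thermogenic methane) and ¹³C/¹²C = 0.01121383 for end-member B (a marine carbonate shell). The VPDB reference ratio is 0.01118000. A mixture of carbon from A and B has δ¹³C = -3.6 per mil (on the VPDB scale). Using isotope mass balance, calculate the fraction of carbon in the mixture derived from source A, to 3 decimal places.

0.116

δ_A = (0.01057314/0.01118000 − 1)×1000 = (0.945719 − 1)×1000 = -54.281 per mil
δ_B = (0.01121383/0.01118000 − 1)×1000 = (1.003026 − 1)×1000 = 3.026 per mil
f_A = (δ_mix − δ_B)/(δ_A − δ_B) = (-3.6 − (3.026))/(-54.281 − (3.026))
f_A = -6.626 / -57.307 = 0.1156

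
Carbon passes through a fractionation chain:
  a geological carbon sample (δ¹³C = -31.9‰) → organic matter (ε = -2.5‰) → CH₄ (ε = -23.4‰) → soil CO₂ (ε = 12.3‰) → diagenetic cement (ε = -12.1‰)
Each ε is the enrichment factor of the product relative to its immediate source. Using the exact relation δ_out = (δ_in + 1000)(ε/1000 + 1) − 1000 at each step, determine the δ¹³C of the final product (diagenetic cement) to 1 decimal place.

-56.9‰

step 1: δ = (-31.90 + 1000)·(-2.5/1000 + 1) − 1000 = -34.32‰
step 2: δ = (-34.32 + 1000)·(-23.4/1000 + 1) − 1000 = -56.92‰
step 3: δ = (-56.92 + 1000)·(12.3/1000 + 1) − 1000 = -45.32‰
step 4: δ = (-45.32 + 1000)·(-12.1/1000 + 1) − 1000 = -56.87‰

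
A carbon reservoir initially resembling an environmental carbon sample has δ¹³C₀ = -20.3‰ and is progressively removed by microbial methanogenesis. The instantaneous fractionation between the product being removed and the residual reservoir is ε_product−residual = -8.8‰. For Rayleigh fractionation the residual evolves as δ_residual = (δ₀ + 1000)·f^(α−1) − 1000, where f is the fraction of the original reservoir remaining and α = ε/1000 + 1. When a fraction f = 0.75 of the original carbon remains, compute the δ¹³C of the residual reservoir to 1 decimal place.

-17.8‰

Rayleigh residual: δ_res = (δ₀ + 1000)·f^(α−1) − 1000
α = ε/1000 + 1 = 0.99120, so α − 1 = -0.00880
f^(α−1) = 0.75^(-0.00880) = 1.002535
δ_res = (-20.3 + 1000) × 1.002535 − 1000 = 982.183 − 1000 = -17.82‰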